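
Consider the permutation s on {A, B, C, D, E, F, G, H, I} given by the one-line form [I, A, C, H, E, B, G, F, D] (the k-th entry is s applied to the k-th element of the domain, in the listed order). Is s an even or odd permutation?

odd

In disjoint-cycle form the cycle lengths are 6, 1, 1, 1.
A cycle of length ℓ contributes ℓ−1 transpositions, so s is a product of 5 transpositions — odd.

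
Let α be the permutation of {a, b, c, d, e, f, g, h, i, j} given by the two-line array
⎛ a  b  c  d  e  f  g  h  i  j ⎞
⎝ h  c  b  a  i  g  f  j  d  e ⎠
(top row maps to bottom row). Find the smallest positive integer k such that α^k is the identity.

6

Decomposing into disjoint cycles gives cycle lengths 6, 2, 2.
The order is lcm(6, 2, 2) = 6.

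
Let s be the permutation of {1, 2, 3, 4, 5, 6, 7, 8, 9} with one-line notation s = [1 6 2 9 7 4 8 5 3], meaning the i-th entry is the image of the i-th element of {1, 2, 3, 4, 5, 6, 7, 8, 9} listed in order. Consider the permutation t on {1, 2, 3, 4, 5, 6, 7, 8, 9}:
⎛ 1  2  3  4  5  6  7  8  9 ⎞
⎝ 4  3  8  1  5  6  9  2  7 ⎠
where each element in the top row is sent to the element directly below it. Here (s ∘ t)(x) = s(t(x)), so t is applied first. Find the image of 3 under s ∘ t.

t(3) = 8, then s(8) = 5; composing gives (s ∘ t)(3) = 5.

5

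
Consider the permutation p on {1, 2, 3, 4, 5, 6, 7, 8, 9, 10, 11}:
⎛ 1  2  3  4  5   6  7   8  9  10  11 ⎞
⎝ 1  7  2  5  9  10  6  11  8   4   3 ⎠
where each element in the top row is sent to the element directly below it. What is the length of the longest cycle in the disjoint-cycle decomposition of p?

Decomposing into disjoint cycles gives (2 7 6 10 4 5 9 8 11 3); the longest has length 10.

10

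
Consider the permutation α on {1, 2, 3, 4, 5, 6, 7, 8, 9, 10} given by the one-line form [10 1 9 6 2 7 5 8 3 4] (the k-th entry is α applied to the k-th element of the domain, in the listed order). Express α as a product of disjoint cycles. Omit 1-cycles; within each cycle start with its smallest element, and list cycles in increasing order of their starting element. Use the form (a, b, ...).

(1, 10, 4, 6, 7, 5, 2)(3, 9)

From 1: 1 → 10 → 4 → 6 → 7 → 5 → 2 → 1, closing the cycle (1, 10, 4, 6, 7, 5, 2).
Continuing from each remaining unvisited element yields (1, 10, 4, 6, 7, 5, 2)(3, 9).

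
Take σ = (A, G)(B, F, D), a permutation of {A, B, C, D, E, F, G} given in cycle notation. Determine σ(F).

D

F appears in (B, F, D); the next entry (wrapping around) is D.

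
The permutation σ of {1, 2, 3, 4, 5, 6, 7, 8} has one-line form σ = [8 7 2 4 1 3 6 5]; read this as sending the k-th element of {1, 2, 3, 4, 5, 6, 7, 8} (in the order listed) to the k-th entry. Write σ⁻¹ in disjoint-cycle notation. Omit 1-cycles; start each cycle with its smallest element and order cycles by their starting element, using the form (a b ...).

(1 5 8)(2 3 6 7)

First write σ in disjoint cycles: (1 8 5)(2 7 6 3).
The inverse reverses every cycle; in canonical form, σ⁻¹ = (1 5 8)(2 3 6 7).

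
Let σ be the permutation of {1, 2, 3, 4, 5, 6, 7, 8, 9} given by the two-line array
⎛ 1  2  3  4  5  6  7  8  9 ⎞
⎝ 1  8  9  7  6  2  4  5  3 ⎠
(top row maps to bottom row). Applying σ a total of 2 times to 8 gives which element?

6

Tracing 8 → 5 → … returns to 8 after 4 steps, so 8 lies in a 4-cycle (2 8 5 6).
Advancing 2 steps from 8: 8 → 5 → 6.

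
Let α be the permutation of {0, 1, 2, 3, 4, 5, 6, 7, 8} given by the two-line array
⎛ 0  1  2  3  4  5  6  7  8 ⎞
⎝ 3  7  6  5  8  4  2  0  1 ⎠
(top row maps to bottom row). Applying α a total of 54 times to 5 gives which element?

Tracing 5 → 4 → … returns to 5 after 7 steps, so 5 lies in a 7-cycle (0 3 5 4 8 1 7).
On a 7-cycle, α^7 is the identity, so α^54 = α^5 there (54 ≡ 5 mod 7).
Stepping 5 places around the cycle: 5 → 4 → 8 → 1 → 7 → 0.

0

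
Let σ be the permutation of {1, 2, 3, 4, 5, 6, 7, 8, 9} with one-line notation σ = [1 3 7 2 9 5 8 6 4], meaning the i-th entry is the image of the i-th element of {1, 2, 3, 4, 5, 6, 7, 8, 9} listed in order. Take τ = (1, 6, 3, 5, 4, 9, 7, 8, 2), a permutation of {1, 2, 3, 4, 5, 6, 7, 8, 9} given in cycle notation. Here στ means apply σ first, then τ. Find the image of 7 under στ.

σ(7) = 8, then τ(8) = 2; composing gives (στ)(7) = 2.

2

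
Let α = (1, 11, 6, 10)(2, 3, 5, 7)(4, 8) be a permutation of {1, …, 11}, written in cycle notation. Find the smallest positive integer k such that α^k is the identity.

The disjoint cycles have lengths 4, 4, 2, 1.
The order of α is the least common multiple of its cycle lengths: lcm(4, 4, 2) = 4.

4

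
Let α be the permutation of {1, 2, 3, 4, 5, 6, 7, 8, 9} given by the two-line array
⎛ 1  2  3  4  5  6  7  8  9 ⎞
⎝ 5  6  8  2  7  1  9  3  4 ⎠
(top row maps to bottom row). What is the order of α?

14

Decomposing into disjoint cycles gives cycle lengths 7, 2.
The order of α is the least common multiple of its cycle lengths: lcm(7, 2) = 14.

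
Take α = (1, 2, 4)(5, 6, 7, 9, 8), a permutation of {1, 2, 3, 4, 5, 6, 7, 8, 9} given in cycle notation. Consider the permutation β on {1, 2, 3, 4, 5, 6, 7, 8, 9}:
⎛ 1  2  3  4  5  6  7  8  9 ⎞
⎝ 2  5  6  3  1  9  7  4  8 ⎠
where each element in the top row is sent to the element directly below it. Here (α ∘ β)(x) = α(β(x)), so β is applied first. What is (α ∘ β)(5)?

First apply β: β(5) = 1, then α(1) = 2. Thus (α ∘ β)(5) = 2.

2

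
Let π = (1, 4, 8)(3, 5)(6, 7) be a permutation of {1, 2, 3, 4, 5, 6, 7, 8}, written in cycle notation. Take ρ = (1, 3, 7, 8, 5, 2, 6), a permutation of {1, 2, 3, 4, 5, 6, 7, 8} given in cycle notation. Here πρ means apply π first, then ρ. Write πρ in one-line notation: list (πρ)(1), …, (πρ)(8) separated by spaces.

4 6 2 5 7 8 1 3

(πρ)(x) = ρ(π(x)). Computing each image: ρ(π(1)) = ρ(4) = 4, ρ(π(2)) = ρ(2) = 6, ρ(π(3)) = ρ(5) = 2, ρ(π(4)) = ρ(8) = 5, ρ(π(5)) = ρ(3) = 7, ρ(π(6)) = ρ(7) = 8, ρ(π(7)) = ρ(6) = 1, ρ(π(8)) = ρ(1) = 3.
Hence πρ = [4 6 2 5 7 8 1 3].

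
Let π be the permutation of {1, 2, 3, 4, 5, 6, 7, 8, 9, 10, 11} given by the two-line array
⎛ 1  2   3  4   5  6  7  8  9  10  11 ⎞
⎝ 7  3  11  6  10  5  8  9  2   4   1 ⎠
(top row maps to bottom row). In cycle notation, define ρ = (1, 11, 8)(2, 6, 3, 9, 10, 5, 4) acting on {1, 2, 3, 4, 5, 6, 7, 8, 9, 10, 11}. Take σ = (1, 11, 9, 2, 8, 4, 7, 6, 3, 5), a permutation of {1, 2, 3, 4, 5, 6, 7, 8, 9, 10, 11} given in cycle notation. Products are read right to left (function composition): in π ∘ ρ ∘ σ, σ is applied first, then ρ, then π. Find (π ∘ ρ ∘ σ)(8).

Apply the permutations in order: σ(8) = 4, then ρ(4) = 2, then π(2) = 3. So (π ∘ ρ ∘ σ)(8) = 3.

3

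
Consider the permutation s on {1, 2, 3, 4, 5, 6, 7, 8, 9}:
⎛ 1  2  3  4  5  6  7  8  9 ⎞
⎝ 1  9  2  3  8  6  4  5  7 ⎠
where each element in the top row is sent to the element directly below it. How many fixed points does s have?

The fixed points (elements with s(x) = x) are {1, 6}, so there are 2.

2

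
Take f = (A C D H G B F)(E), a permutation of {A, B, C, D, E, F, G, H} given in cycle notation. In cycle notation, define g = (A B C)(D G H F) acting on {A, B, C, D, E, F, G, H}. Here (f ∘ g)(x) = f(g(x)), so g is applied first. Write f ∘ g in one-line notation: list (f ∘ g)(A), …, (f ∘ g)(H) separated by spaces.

(f ∘ g)(x) = f(g(x)). Computing each image: f(g(A)) = f(B) = F, f(g(B)) = f(C) = D, f(g(C)) = f(A) = C, f(g(D)) = f(G) = B, f(g(E)) = f(E) = E, f(g(F)) = f(D) = H, f(g(G)) = f(H) = G, f(g(H)) = f(F) = A.
Hence f ∘ g = [F D C B E H G A].

F D C B E H G A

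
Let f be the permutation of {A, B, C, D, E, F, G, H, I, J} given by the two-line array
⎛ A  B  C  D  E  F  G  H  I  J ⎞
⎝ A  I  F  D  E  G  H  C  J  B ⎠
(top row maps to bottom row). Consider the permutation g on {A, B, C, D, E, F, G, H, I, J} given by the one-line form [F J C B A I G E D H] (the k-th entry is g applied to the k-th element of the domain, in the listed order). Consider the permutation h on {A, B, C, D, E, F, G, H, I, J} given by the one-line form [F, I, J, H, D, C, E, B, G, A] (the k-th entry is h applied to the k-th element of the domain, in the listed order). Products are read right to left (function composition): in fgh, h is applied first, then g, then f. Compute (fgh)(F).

F

Chase F: h(F) = C; g(C) = C; f(C) = F. Hence (fgh)(F) = F.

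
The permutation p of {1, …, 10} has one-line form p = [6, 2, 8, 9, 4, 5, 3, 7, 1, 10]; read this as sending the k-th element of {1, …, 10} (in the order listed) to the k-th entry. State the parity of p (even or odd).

In disjoint-cycle form the cycle lengths are 5, 3, 1, 1.
A cycle is odd iff its length is even; p has 0 even-length cycles, so sgn(p) = (−1)^0 and p is even.

even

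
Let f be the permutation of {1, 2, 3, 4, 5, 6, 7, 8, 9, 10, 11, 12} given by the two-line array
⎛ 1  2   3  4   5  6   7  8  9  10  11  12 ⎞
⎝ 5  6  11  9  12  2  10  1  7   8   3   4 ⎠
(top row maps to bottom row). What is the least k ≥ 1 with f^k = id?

8

Writing f as disjoint cycles, the cycle lengths are 8, 2, 2.
Since disjoint cycles commute, ord(f) = lcm(8, 2, 2) = 8.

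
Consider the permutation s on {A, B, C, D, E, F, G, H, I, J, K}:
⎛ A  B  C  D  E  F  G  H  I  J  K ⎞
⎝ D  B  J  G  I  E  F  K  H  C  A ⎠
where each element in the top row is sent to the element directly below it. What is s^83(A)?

F

Tracing A → D → … returns to A after 8 steps, so A lies in an 8-cycle (A, D, G, F, E, I, H, K).
Since the cycle has length 8, s^83 acts on it the same as s^3 (83 mod 8 = 3).
Stepping 3 places around the cycle: A → D → G → F.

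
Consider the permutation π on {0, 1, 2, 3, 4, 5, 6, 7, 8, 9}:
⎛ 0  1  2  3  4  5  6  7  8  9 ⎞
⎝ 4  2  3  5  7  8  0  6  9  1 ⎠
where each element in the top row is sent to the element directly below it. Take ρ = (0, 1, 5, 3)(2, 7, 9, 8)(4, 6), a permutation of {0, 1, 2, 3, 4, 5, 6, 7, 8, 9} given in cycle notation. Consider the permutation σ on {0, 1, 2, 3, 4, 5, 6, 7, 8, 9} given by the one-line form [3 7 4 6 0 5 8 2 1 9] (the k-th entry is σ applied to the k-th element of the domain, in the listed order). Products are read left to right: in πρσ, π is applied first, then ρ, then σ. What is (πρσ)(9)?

5

(πρσ)(9) = σ(ρ(π(9))). π(9) = 1, then ρ(1) = 5, then σ(5) = 5, so the result is 5.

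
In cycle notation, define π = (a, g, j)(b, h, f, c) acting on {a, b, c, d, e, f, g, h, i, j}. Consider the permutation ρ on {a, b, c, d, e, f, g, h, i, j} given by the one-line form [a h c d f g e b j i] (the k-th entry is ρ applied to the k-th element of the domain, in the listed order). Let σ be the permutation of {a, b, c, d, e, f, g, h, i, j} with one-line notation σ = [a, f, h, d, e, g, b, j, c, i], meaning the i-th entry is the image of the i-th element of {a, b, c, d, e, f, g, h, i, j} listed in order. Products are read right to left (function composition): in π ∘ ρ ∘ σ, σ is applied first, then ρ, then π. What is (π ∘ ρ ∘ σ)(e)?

c

Apply the permutations in order: σ(e) = e, then ρ(e) = f, then π(f) = c. So (π ∘ ρ ∘ σ)(e) = c.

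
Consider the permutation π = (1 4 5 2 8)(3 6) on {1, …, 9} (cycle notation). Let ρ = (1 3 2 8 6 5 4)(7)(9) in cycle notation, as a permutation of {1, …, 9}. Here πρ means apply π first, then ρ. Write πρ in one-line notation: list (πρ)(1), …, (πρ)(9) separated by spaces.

1 6 5 4 8 2 7 3 9

(πρ)(x) = ρ(π(x)). Computing each image: ρ(π(1)) = ρ(4) = 1, ρ(π(2)) = ρ(8) = 6, ρ(π(3)) = ρ(6) = 5, ρ(π(4)) = ρ(5) = 4, ρ(π(5)) = ρ(2) = 8, ρ(π(6)) = ρ(3) = 2, ρ(π(7)) = ρ(7) = 7, ρ(π(8)) = ρ(1) = 3, ρ(π(9)) = ρ(9) = 9.
Hence πρ = [1 6 5 4 8 2 7 3 9].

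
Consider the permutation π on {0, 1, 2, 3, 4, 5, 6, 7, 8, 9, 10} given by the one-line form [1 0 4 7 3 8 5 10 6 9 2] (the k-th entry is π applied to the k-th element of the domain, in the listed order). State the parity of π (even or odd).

In disjoint-cycle form the cycle lengths are 5, 3, 2, 1.
A cycle is odd iff its length is even; π has 1 even-length cycle, so sgn(π) = (−1)^1 and π is odd.

odd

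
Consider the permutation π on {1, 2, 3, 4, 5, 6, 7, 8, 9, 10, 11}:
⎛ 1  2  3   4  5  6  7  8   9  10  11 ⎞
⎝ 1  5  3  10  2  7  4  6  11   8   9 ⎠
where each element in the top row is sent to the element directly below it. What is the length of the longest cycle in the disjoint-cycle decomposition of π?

Decomposing into disjoint cycles gives (2, 5)(4, 10, 8, 6, 7)(9, 11); the longest has length 5.

5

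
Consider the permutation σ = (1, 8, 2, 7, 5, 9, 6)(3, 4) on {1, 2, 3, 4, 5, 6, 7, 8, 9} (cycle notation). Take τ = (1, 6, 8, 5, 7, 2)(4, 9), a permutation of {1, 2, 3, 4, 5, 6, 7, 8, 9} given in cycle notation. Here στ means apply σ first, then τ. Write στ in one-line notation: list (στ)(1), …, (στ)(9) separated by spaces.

5 2 9 3 4 6 7 1 8

For each element, apply σ then τ: 1 → 8 → 5; 2 → 7 → 2; 3 → 4 → 9; 4 → 3 → 3; 5 → 9 → 4; 6 → 1 → 6; 7 → 5 → 7; 8 → 2 → 1; 9 → 6 → 8.
So στ in one-line form is 5 2 9 3 4 6 7 1 8.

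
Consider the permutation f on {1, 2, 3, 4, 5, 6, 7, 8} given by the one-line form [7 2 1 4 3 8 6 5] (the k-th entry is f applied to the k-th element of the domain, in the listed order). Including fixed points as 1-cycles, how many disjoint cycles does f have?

3

The cycle decomposition is (1 7 6 8 5 3)(2)(4), which has 3 cycles (counting 1-cycles).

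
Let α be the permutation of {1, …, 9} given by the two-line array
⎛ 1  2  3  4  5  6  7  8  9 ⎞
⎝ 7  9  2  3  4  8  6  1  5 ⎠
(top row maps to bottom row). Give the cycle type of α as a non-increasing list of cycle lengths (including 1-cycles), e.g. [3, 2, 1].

[5, 4]

The disjoint cycles are (1 7 6 8)(2 9 5 4 3), with lengths 5, 4 in non-increasing order.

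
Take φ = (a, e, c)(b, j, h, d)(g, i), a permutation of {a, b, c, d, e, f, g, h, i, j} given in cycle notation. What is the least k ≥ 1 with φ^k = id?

12

The disjoint cycles have lengths 4, 3, 2, 1.
Since disjoint cycles commute, ord(φ) = lcm(4, 3, 2) = 12.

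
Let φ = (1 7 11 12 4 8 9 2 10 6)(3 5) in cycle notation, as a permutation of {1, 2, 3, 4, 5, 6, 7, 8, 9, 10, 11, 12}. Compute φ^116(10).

4

10 lies in the 10-cycle (1 7 11 12 4 8 9 2 10 6).
Since the cycle has length 10, φ^116 acts on it the same as φ^6 (116 mod 10 = 6).
Stepping 6 places around the cycle: 10 → 6 → 1 → 7 → 11 → 12 → 4.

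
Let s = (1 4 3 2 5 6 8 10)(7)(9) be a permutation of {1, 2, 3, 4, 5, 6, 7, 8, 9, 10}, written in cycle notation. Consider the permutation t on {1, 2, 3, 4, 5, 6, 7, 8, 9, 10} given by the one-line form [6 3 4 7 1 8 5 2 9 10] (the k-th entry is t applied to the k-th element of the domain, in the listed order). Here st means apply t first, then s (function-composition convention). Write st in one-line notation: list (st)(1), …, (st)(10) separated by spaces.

(st)(x) = s(t(x)). Computing each image: s(t(1)) = s(6) = 8, s(t(2)) = s(3) = 2, s(t(3)) = s(4) = 3, s(t(4)) = s(7) = 7, s(t(5)) = s(1) = 4, s(t(6)) = s(8) = 10, s(t(7)) = s(5) = 6, s(t(8)) = s(2) = 5, s(t(9)) = s(9) = 9, s(t(10)) = s(10) = 1.
Hence st = [8 2 3 7 4 10 6 5 9 1].

8 2 3 7 4 10 6 5 9 1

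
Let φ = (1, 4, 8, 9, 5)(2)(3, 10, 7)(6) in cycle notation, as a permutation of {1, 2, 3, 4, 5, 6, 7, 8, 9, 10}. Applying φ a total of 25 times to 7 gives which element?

7 lies in the 3-cycle (3, 10, 7).
On a 3-cycle, φ^3 is the identity, so φ^25 = φ^1 there (25 ≡ 1 mod 3).
Advancing 1 step from 7: 7 → 3.

3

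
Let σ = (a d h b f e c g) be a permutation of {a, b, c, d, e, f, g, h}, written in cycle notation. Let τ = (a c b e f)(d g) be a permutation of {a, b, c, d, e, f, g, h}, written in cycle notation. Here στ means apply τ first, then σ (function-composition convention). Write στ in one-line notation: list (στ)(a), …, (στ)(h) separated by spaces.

g c f a e d h b

(στ)(x) = σ(τ(x)). Computing each image: σ(τ(a)) = σ(c) = g, σ(τ(b)) = σ(e) = c, σ(τ(c)) = σ(b) = f, σ(τ(d)) = σ(g) = a, σ(τ(e)) = σ(f) = e, σ(τ(f)) = σ(a) = d, σ(τ(g)) = σ(d) = h, σ(τ(h)) = σ(h) = b.
Hence στ = [g c f a e d h b].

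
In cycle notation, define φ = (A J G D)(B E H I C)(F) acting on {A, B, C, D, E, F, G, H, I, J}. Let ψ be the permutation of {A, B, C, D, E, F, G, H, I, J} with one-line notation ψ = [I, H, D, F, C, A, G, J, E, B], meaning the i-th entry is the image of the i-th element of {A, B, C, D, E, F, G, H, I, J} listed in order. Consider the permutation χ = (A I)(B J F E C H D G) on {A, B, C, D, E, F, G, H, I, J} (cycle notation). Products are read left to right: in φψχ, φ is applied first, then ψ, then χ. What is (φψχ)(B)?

Apply the permutations in order: φ(B) = E, then ψ(E) = C, then χ(C) = H. So (φψχ)(B) = H.

H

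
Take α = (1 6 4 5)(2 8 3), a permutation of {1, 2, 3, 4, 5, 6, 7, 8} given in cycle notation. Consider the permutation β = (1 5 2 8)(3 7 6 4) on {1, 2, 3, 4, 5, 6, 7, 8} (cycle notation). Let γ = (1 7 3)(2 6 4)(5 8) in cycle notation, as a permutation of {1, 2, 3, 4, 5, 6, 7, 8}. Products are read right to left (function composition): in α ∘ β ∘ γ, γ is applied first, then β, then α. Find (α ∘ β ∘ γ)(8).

Chase 8: γ(8) = 5; β(5) = 2; α(2) = 8. Hence (α ∘ β ∘ γ)(8) = 8.

8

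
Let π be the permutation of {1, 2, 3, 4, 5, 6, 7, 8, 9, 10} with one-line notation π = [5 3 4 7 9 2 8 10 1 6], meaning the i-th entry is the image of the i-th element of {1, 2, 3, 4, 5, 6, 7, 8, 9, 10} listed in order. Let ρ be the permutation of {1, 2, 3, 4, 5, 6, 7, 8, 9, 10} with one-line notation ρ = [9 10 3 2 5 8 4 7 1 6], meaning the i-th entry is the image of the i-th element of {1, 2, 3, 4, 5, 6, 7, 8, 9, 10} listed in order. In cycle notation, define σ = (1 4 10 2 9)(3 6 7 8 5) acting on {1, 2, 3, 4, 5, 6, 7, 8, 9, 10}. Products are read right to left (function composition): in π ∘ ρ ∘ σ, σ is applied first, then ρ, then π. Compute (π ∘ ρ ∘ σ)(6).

(π ∘ ρ ∘ σ)(6) = π(ρ(σ(6))). σ(6) = 7, then ρ(7) = 4, then π(4) = 7, so the result is 7.

7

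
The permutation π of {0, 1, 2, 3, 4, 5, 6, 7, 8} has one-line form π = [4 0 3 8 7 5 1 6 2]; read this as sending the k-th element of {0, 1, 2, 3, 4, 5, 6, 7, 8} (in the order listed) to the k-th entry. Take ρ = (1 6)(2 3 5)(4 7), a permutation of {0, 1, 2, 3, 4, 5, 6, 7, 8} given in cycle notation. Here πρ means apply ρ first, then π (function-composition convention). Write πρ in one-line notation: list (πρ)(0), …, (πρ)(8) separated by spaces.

4 1 8 5 6 3 0 7 2

Chase each element through ρ then π: 0 → 0 → 4; 1 → 6 → 1; 2 → 3 → 8; 3 → 5 → 5; 4 → 7 → 6; 5 → 2 → 3; 6 → 1 → 0; 7 → 4 → 7; 8 → 8 → 2.
Collecting the images, πρ = [4 1 8 5 6 3 0 7 2].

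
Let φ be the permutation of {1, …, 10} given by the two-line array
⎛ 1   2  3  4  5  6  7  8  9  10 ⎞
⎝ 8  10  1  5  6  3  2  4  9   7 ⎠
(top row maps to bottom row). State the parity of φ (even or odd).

In disjoint-cycle form the cycle lengths are 6, 3, 1.
A cycle is odd iff its length is even; φ has 1 even-length cycle, so sgn(φ) = (−1)^1 and φ is odd.

odd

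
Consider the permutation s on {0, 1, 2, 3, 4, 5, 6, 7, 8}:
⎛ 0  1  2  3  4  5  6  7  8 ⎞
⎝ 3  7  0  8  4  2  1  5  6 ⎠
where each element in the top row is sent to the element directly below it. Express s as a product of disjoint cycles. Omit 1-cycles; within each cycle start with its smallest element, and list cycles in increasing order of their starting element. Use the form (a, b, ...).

(0, 3, 8, 6, 1, 7, 5, 2)

Start at 0 and follow images: 0 → 3 → 8 → 6 → 1 → 7 → 5 → 2 → 0, giving the cycle (0, 3, 8, 6, 1, 7, 5, 2).
Repeating from the next unused element and collecting all non-trivial cycles gives (0, 3, 8, 6, 1, 7, 5, 2).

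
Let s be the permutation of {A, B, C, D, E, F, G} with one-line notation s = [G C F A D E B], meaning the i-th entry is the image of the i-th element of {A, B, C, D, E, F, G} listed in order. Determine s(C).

C is element number 3 of the domain, and entry number 3 of the one-line form is F, so s(C) = F.

F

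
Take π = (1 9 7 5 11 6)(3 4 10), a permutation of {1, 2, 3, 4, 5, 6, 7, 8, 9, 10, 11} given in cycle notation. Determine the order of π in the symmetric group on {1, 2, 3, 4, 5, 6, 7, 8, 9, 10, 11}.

6

The disjoint cycles have lengths 6, 3, 1, 1.
The order is lcm(6, 3) = 6.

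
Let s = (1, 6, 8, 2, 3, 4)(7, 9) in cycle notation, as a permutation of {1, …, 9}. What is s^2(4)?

6

4 lies in the 6-cycle (1, 6, 8, 2, 3, 4).
Advancing 2 steps from 4: 4 → 1 → 6.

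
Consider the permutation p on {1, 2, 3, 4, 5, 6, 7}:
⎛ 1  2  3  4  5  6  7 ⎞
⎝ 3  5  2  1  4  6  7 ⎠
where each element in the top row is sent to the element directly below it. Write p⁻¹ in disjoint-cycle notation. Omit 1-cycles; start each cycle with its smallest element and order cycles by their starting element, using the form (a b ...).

The cycle decomposition of p is (1 3 2 5 4).
Reversing each cycle (and rotating so the smallest element leads) gives p⁻¹ = (1 4 5 2 3).

(1 4 5 2 3)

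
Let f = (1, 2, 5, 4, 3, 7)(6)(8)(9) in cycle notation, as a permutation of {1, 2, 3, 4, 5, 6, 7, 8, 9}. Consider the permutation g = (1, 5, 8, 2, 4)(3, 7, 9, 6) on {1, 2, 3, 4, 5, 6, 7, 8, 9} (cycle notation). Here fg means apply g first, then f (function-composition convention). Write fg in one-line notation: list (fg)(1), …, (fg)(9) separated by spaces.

4 3 1 2 8 7 9 5 6

(fg)(x) = f(g(x)). Computing each image: f(g(1)) = f(5) = 4, f(g(2)) = f(4) = 3, f(g(3)) = f(7) = 1, f(g(4)) = f(1) = 2, f(g(5)) = f(8) = 8, f(g(6)) = f(3) = 7, f(g(7)) = f(9) = 9, f(g(8)) = f(2) = 5, f(g(9)) = f(6) = 6.
Hence fg = [4 3 1 2 8 7 9 5 6].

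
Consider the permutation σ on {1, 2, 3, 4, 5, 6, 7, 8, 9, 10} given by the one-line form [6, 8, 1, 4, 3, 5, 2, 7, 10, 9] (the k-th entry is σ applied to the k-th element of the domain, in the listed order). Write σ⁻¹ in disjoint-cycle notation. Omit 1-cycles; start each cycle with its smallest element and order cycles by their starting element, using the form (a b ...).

(1 3 5 6)(2 7 8)(9 10)

First write σ in disjoint cycles: (1 6 5 3)(2 8 7)(9 10).
The inverse reverses every cycle; in canonical form, σ⁻¹ = (1 3 5 6)(2 7 8)(9 10).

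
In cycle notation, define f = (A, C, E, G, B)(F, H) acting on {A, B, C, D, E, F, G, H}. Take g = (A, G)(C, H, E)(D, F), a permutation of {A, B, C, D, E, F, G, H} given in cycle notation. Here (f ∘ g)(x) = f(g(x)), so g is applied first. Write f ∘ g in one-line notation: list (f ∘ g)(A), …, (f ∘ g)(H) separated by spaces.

B A F H E D C G

Chase each element through g then f: A → G → B; B → B → A; C → H → F; D → F → H; E → C → E; F → D → D; G → A → C; H → E → G.
Collecting the images, f ∘ g = [B A F H E D C G].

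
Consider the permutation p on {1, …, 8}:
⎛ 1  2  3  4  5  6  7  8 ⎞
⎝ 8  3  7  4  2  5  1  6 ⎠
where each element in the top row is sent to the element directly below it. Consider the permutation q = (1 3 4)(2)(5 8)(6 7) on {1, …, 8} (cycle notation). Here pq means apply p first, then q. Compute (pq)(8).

7

p(8) = 6, then q(6) = 7; composing gives (pq)(8) = 7.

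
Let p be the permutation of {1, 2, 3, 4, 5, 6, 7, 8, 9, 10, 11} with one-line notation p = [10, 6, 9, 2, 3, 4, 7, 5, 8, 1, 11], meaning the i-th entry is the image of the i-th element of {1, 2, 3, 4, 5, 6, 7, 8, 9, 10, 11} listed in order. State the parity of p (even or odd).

In disjoint-cycle form the cycle lengths are 4, 3, 2, 1, 1.
A cycle of length ℓ contributes ℓ−1 transpositions, so p is a product of 3 + 2 + 1 = 6 transpositions — even.

even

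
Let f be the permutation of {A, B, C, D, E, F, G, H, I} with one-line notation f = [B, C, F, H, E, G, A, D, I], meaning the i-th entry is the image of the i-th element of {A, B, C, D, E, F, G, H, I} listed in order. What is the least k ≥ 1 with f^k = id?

The disjoint-cycle form of f has cycle lengths 5, 2, 1, 1.
The order of f is the least common multiple of its cycle lengths: lcm(5, 2) = 10.

10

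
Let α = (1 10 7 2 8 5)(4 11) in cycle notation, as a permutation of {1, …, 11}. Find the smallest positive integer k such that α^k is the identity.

The disjoint cycles have lengths 6, 2, 1, 1, 1.
The order of α is the least common multiple of its cycle lengths: lcm(6, 2) = 6.

6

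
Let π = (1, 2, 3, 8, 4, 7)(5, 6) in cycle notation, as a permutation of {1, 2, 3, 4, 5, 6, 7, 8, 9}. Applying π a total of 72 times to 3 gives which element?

3 lies in the 6-cycle (1, 2, 3, 8, 4, 7).
On a 6-cycle, π^6 is the identity, so π^72 = π^0 there (72 ≡ 0 mod 6).
So π^72(3) = 3.

3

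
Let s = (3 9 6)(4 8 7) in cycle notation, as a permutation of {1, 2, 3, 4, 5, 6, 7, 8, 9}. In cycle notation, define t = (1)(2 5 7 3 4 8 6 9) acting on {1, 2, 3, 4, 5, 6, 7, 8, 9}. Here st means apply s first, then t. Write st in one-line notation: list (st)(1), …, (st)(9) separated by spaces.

Chase each element through s then t: 1 → 1 → 1; 2 → 2 → 5; 3 → 9 → 2; 4 → 8 → 6; 5 → 5 → 7; 6 → 3 → 4; 7 → 4 → 8; 8 → 7 → 3; 9 → 6 → 9.
Collecting the images, st = [1 5 2 6 7 4 8 3 9].

1 5 2 6 7 4 8 3 9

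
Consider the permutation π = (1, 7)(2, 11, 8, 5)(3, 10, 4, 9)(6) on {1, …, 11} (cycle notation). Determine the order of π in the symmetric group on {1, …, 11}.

The disjoint cycles have lengths 4, 4, 2, 1.
The order is lcm(4, 4, 2) = 4.

4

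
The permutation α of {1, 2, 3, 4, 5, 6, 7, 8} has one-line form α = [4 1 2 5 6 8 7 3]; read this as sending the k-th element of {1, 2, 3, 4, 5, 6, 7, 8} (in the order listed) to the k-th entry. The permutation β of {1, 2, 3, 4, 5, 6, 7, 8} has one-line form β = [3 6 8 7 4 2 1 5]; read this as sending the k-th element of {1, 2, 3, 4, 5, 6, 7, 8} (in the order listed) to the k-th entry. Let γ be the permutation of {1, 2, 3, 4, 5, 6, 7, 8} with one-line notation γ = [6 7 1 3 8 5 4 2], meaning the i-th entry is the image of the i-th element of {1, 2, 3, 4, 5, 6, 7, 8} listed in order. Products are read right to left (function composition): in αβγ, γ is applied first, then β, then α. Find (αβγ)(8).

(αβγ)(8) = α(β(γ(8))). γ(8) = 2, then β(2) = 6, then α(6) = 8, so the result is 8.

8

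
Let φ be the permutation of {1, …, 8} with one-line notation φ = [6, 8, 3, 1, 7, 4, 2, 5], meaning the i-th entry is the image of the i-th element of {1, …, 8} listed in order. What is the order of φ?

12

Writing φ as disjoint cycles, the cycle lengths are 4, 3, 1.
The order is lcm(4, 3) = 12.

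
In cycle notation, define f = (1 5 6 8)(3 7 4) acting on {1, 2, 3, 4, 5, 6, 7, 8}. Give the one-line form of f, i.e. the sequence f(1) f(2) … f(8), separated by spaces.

5 2 7 3 6 8 4 1

Each element maps to the next entry in its cycle (wrapping to the front): 1↦5, 2↦2, 3↦7, 4↦3, 5↦6, 6↦8, 7↦4, 8↦1.
Listing these in domain order gives 5 2 7 3 6 8 4 1.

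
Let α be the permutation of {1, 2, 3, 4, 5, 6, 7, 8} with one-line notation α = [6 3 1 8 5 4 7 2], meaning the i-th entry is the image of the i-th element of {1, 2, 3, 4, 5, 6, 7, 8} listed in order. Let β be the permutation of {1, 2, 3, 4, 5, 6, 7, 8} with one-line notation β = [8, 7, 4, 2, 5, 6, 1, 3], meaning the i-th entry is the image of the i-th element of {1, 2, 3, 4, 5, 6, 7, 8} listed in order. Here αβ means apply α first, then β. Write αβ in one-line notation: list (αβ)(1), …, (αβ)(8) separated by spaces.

(αβ)(x) = β(α(x)). Computing each image: β(α(1)) = β(6) = 6, β(α(2)) = β(3) = 4, β(α(3)) = β(1) = 8, β(α(4)) = β(8) = 3, β(α(5)) = β(5) = 5, β(α(6)) = β(4) = 2, β(α(7)) = β(7) = 1, β(α(8)) = β(2) = 7.
Hence αβ = [6 4 8 3 5 2 1 7].

6 4 8 3 5 2 1 7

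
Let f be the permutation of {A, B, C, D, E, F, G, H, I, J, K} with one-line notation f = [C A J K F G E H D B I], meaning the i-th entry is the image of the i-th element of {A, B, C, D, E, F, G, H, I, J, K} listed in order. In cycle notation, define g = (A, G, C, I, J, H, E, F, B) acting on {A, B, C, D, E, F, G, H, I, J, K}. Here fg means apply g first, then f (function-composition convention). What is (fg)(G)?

J

First apply g: g(G) = C, then f(C) = J. Thus (fg)(G) = J.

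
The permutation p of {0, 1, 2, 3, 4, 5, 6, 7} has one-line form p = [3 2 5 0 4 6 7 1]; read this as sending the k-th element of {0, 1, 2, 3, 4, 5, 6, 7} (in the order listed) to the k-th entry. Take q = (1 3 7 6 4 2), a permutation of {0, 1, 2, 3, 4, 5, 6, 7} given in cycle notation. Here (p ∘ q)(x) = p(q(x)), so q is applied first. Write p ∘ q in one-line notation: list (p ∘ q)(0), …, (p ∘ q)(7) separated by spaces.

3 0 2 1 5 6 4 7

(p ∘ q)(x) = p(q(x)). Computing each image: p(q(0)) = p(0) = 3, p(q(1)) = p(3) = 0, p(q(2)) = p(1) = 2, p(q(3)) = p(7) = 1, p(q(4)) = p(2) = 5, p(q(5)) = p(5) = 6, p(q(6)) = p(4) = 4, p(q(7)) = p(6) = 7.
Hence p ∘ q = [3 0 2 1 5 6 4 7].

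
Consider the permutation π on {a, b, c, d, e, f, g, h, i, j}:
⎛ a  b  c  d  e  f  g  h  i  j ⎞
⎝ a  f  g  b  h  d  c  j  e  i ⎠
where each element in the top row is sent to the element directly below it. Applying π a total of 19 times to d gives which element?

b

Tracing d → b → … returns to d after 3 steps, so d lies in a 3-cycle (b f d).
Since the cycle has length 3, π^19 acts on it the same as π^1 (19 mod 3 = 1).
Stepping 1 place around the cycle: d → b.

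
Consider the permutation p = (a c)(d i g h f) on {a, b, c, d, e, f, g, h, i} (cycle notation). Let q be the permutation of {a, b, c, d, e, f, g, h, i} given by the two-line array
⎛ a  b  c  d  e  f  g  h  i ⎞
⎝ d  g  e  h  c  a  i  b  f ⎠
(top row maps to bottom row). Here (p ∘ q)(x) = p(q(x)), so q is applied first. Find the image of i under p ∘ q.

First apply q: q(i) = f, then p(f) = d. Thus (p ∘ q)(i) = d.

d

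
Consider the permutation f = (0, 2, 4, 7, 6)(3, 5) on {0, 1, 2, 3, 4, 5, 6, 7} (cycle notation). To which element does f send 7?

Within (0, 2, 4, 7, 6), 7 ↦ 6.

6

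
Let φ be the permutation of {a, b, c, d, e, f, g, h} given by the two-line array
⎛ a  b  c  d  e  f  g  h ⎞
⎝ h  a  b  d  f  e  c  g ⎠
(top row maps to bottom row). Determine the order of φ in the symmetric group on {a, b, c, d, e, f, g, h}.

10

The disjoint-cycle form of φ has cycle lengths 5, 2, 1.
Since disjoint cycles commute, ord(φ) = lcm(5, 2) = 10.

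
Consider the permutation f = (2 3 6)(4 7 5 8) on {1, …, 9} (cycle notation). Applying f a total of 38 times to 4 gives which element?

5

4 lies in the 4-cycle (4 7 5 8).
Since the cycle has length 4, f^38 acts on it the same as f^2 (38 mod 4 = 2).
Advancing 2 steps from 4: 4 → 7 → 5.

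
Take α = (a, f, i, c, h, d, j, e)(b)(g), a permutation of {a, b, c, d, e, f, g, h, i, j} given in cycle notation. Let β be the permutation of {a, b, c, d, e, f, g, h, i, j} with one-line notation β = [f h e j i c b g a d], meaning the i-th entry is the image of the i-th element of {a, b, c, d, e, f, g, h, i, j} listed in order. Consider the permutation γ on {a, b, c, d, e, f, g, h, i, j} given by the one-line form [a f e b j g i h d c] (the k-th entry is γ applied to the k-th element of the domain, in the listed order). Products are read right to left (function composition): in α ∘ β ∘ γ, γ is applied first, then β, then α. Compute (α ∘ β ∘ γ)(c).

c

(α ∘ β ∘ γ)(c) = α(β(γ(c))). γ(c) = e, then β(e) = i, then α(i) = c, so the result is c.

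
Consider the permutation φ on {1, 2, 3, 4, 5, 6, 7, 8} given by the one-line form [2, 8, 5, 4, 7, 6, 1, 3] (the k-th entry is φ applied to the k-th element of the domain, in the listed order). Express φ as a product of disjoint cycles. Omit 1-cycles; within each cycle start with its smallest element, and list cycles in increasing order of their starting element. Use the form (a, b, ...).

(1, 2, 8, 3, 5, 7)

Start at 1 and follow images: 1 → 2 → 8 → 3 → 5 → 7 → 1, giving the cycle (1, 2, 8, 3, 5, 7).
Repeating from the next unused element and collecting all non-trivial cycles gives (1, 2, 8, 3, 5, 7).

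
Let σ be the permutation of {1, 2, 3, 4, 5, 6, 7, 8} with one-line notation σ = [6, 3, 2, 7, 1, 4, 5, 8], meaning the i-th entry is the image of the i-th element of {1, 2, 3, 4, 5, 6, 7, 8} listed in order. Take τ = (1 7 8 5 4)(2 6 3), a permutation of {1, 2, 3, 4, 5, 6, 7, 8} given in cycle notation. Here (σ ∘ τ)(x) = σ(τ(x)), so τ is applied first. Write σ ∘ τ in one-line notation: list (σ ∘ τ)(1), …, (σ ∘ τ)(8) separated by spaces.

(σ ∘ τ)(x) = σ(τ(x)). Computing each image: σ(τ(1)) = σ(7) = 5, σ(τ(2)) = σ(6) = 4, σ(τ(3)) = σ(2) = 3, σ(τ(4)) = σ(1) = 6, σ(τ(5)) = σ(4) = 7, σ(τ(6)) = σ(3) = 2, σ(τ(7)) = σ(8) = 8, σ(τ(8)) = σ(5) = 1.
Hence σ ∘ τ = [5 4 3 6 7 2 8 1].

5 4 3 6 7 2 8 1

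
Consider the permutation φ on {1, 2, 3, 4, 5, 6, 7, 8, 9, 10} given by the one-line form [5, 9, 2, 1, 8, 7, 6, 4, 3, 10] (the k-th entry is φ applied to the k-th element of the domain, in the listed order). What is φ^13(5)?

Tracing 5 → 8 → … returns to 5 after 4 steps, so 5 lies in a 4-cycle (1, 5, 8, 4).
On a 4-cycle, φ^4 is the identity, so φ^13 = φ^1 there (13 ≡ 1 mod 4).
Advancing 1 step from 5: 5 → 8.

8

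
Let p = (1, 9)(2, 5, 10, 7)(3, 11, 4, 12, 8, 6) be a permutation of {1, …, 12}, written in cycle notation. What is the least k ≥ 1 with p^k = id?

The disjoint cycles have lengths 6, 4, 2.
Since disjoint cycles commute, ord(p) = lcm(6, 4, 2) = 12.

12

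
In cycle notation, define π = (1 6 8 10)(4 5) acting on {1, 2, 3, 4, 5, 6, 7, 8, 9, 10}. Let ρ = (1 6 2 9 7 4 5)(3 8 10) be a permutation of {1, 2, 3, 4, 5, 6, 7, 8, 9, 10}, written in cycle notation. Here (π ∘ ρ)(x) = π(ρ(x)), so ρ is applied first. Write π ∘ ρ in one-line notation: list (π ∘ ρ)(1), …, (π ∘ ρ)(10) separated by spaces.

8 9 10 4 6 2 5 1 7 3

(π ∘ ρ)(x) = π(ρ(x)). Computing each image: π(ρ(1)) = π(6) = 8, π(ρ(2)) = π(9) = 9, π(ρ(3)) = π(8) = 10, π(ρ(4)) = π(5) = 4, π(ρ(5)) = π(1) = 6, π(ρ(6)) = π(2) = 2, π(ρ(7)) = π(4) = 5, π(ρ(8)) = π(10) = 1, π(ρ(9)) = π(7) = 7, π(ρ(10)) = π(3) = 3.
Hence π ∘ ρ = [8 9 10 4 6 2 5 1 7 3].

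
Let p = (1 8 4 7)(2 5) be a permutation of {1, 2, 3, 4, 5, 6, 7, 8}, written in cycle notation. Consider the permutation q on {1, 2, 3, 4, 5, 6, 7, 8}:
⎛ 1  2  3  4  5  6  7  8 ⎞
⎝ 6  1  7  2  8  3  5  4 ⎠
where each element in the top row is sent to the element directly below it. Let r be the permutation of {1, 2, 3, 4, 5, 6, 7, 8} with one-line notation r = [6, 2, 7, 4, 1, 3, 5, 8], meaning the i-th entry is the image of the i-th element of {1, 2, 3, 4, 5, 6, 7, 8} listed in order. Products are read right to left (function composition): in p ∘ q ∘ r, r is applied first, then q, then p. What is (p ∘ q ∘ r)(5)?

6

(p ∘ q ∘ r)(5) = p(q(r(5))). r(5) = 1, then q(1) = 6, then p(6) = 6, so the result is 6.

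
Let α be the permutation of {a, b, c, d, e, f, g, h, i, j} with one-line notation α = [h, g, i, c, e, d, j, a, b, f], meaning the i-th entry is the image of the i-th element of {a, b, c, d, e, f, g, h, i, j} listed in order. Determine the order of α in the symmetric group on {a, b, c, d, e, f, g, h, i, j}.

14

The disjoint-cycle form of α has cycle lengths 7, 2, 1.
The order of α is the least common multiple of its cycle lengths: lcm(7, 2) = 14.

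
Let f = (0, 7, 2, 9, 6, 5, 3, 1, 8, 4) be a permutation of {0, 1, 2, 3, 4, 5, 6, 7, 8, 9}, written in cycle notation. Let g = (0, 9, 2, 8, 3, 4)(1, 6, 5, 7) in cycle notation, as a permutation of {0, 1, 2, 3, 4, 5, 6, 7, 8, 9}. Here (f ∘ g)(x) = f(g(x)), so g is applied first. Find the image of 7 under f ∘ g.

8

First apply g: g(7) = 1, then f(1) = 8. Thus (f ∘ g)(7) = 8.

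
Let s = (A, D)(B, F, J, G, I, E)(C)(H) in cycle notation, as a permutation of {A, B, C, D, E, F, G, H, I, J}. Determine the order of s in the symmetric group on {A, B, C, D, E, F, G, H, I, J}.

The disjoint cycles have lengths 6, 2, 1, 1.
The order is lcm(6, 2) = 6.

6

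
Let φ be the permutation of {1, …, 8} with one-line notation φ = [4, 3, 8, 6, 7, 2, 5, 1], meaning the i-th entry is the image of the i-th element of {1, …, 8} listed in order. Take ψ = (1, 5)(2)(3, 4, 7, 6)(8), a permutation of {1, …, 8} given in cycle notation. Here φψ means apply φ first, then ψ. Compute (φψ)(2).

4

(φψ)(2) = ψ(φ(2)). φ(2) = 3, then ψ(3) = 4. So (φψ)(2) = 4.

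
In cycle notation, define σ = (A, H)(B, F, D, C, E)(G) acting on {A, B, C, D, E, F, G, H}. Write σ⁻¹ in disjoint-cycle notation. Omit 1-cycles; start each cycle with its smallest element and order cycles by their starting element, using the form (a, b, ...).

(A, H)(B, E, C, D, F)

Inverting a permutation written in cycle notation just reverses the order within every cycle.
After reversing and putting each cycle's least element first, σ⁻¹ = (A, H)(B, E, C, D, F).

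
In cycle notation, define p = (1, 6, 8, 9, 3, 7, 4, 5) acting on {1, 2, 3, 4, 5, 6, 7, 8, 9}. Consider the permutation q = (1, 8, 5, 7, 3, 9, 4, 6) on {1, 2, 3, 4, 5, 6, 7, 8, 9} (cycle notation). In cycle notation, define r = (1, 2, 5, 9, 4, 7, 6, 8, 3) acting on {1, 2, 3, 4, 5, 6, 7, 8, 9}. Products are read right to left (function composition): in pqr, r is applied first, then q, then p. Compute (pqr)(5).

5

Chase 5: r(5) = 9; q(9) = 4; p(4) = 5. Hence (pqr)(5) = 5.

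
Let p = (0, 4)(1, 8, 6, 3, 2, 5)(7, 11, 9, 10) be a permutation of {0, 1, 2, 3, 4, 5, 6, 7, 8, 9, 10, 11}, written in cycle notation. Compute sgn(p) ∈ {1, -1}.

-1

The cycle lengths are 6, 4, 2.
A cycle is odd iff its length is even; p has 3 even-length cycles, so sgn(p) = (−1)^3 and p is odd.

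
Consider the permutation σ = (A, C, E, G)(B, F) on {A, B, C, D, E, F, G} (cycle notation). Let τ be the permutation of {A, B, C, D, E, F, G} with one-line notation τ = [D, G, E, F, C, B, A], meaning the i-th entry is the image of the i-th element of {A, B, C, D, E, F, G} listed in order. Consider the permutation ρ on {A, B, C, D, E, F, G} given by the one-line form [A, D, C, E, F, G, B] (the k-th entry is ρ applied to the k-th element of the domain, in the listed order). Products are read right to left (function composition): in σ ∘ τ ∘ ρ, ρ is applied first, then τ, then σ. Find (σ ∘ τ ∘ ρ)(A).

D

(σ ∘ τ ∘ ρ)(A) = σ(τ(ρ(A))). ρ(A) = A, then τ(A) = D, then σ(D) = D, so the result is D.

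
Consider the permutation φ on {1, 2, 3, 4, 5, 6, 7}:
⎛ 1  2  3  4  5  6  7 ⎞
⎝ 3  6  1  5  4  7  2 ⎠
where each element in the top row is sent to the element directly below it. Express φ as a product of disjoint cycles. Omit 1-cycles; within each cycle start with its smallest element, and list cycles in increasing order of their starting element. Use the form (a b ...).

(1 3)(2 6 7)(4 5)

Start at 1 and follow images: 1 → 3 → 1, giving the cycle (1 3).
Repeating from the next unused element and collecting all non-trivial cycles gives (1 3)(2 6 7)(4 5).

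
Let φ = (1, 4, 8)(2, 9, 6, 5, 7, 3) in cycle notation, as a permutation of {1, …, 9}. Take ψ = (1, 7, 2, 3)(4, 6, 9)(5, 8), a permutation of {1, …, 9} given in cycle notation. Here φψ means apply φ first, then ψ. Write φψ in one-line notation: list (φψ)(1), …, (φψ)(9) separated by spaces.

(φψ)(x) = ψ(φ(x)). Computing each image: ψ(φ(1)) = ψ(4) = 6, ψ(φ(2)) = ψ(9) = 4, ψ(φ(3)) = ψ(2) = 3, ψ(φ(4)) = ψ(8) = 5, ψ(φ(5)) = ψ(7) = 2, ψ(φ(6)) = ψ(5) = 8, ψ(φ(7)) = ψ(3) = 1, ψ(φ(8)) = ψ(1) = 7, ψ(φ(9)) = ψ(6) = 9.
Hence φψ = [6 4 3 5 2 8 1 7 9].

6 4 3 5 2 8 1 7 9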